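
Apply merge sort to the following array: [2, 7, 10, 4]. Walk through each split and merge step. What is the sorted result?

Merge sort trace:

Split: [2, 7, 10, 4] -> [2, 7] and [10, 4]
  Split: [2, 7] -> [2] and [7]
  Merge: [2] + [7] -> [2, 7]
  Split: [10, 4] -> [10] and [4]
  Merge: [10] + [4] -> [4, 10]
Merge: [2, 7] + [4, 10] -> [2, 4, 7, 10]

Final sorted array: [2, 4, 7, 10]

The merge sort proceeds by recursively splitting the array and merging sorted halves.
After all merges, the sorted array is [2, 4, 7, 10].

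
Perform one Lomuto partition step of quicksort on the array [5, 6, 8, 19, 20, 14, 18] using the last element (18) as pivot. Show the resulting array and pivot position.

Lomuto partition with pivot = 18:

Initial array: [5, 6, 8, 19, 20, 14, 18]

arr[0]=5 <= 18: swap with position 0, array becomes [5, 6, 8, 19, 20, 14, 18]
arr[1]=6 <= 18: swap with position 1, array becomes [5, 6, 8, 19, 20, 14, 18]
arr[2]=8 <= 18: swap with position 2, array becomes [5, 6, 8, 19, 20, 14, 18]
arr[3]=19 > 18: no swap
arr[4]=20 > 18: no swap
arr[5]=14 <= 18: swap with position 3, array becomes [5, 6, 8, 14, 20, 19, 18]

Place pivot at position 4: [5, 6, 8, 14, 18, 19, 20]
Pivot position: 4

After partitioning with pivot 18, the array becomes [5, 6, 8, 14, 18, 19, 20]. The pivot is placed at index 4. All elements to the left of the pivot are <= 18, and all elements to the right are > 18.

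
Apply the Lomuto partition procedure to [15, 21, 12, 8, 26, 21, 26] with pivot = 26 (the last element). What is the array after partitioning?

Lomuto partition with pivot = 26:

Initial array: [15, 21, 12, 8, 26, 21, 26]

arr[0]=15 <= 26: swap with position 0, array becomes [15, 21, 12, 8, 26, 21, 26]
arr[1]=21 <= 26: swap with position 1, array becomes [15, 21, 12, 8, 26, 21, 26]
arr[2]=12 <= 26: swap with position 2, array becomes [15, 21, 12, 8, 26, 21, 26]
arr[3]=8 <= 26: swap with position 3, array becomes [15, 21, 12, 8, 26, 21, 26]
arr[4]=26 <= 26: swap with position 4, array becomes [15, 21, 12, 8, 26, 21, 26]
arr[5]=21 <= 26: swap with position 5, array becomes [15, 21, 12, 8, 26, 21, 26]

Place pivot at position 6: [15, 21, 12, 8, 26, 21, 26]
Pivot position: 6

After partitioning with pivot 26, the array becomes [15, 21, 12, 8, 26, 21, 26]. The pivot is placed at index 6. All elements to the left of the pivot are <= 26, and all elements to the right are > 26.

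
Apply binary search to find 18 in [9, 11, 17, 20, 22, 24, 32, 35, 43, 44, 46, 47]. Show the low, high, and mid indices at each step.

Binary search for 18 in [9, 11, 17, 20, 22, 24, 32, 35, 43, 44, 46, 47]:

lo=0, hi=11, mid=5, arr[mid]=24 -> 24 > 18, search left half
lo=0, hi=4, mid=2, arr[mid]=17 -> 17 < 18, search right half
lo=3, hi=4, mid=3, arr[mid]=20 -> 20 > 18, search left half
lo=3 > hi=2, target 18 not found

Binary search determines that 18 is not in the array after 3 comparisons. The search space was exhausted without finding the target.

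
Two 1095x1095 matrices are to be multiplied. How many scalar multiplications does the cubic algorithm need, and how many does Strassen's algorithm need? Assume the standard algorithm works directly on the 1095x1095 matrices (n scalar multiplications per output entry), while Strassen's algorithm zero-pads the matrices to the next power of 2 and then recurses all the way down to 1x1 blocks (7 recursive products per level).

Matrix multiplication for 1095x1095 matrices:

Strassen's algorithm requires power-of-2 dimensions. Pad 1095x1095 to 2048x2048 (next power of 2).

Standard algorithm: 1095^3 = 1312932375 multiplications
Strassen's algorithm: 7^(log2(2048)) = 7^11 = 1977326743 multiplications
Difference: 1312932375 - 1977326743 = -664394368 (Strassen uses MORE here due to padding overhead — for small or just-over-power-of-2 n, padding can outweigh the per-level savings)

Standard: 1312932375 multiplications (1095^3). Strassen: 1977326743 multiplications (7^11, after padding to 2048x2048). Strassen reduces 8 recursive multiplications to 7 at each level.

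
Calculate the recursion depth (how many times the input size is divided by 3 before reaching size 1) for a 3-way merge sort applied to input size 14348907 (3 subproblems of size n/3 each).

For divide and conquer with division factor 3:

Problem sizes at each level:
Level 0: 14348907
Level 1: 4782969
Level 2: 1594323
Level 3: 531441
Level 4: 177147
Level 5: 59049
Level 6: 19683
Level 7: 6561
Level 8: 2187
Level 9: 729
Level 10: 243
Level 11: 81
Level 12: 27
Level 13: 9
Level 14: 3
Level 15: 1

The root is level 0 and the size-1 base case is level 15 (the tree spans levels 0 through 15, i.e. 16 levels counting the root), so the depth is the number of divisions: log_3(14348907) = 15

The recursion tree depth is log_3(14348907) = 15. At each level, the problem size is divided by 3, so it takes 15 divisions to reduce to a base case of size 1. The algorithm makes 3 recursive calls at each level.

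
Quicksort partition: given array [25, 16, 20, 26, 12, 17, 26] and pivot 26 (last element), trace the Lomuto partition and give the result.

Lomuto partition with pivot = 26:

Initial array: [25, 16, 20, 26, 12, 17, 26]

arr[0]=25 <= 26: swap with position 0, array becomes [25, 16, 20, 26, 12, 17, 26]
arr[1]=16 <= 26: swap with position 1, array becomes [25, 16, 20, 26, 12, 17, 26]
arr[2]=20 <= 26: swap with position 2, array becomes [25, 16, 20, 26, 12, 17, 26]
arr[3]=26 <= 26: swap with position 3, array becomes [25, 16, 20, 26, 12, 17, 26]
arr[4]=12 <= 26: swap with position 4, array becomes [25, 16, 20, 26, 12, 17, 26]
arr[5]=17 <= 26: swap with position 5, array becomes [25, 16, 20, 26, 12, 17, 26]

Place pivot at position 6: [25, 16, 20, 26, 12, 17, 26]
Pivot position: 6

After partitioning with pivot 26, the array becomes [25, 16, 20, 26, 12, 17, 26]. The pivot is placed at index 6. All elements to the left of the pivot are <= 26, and all elements to the right are > 26.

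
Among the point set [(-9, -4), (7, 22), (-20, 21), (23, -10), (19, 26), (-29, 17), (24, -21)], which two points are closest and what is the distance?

Computing all pairwise distances among 7 points:

d((-9, -4), (7, 22)) = 30.5287
d((-9, -4), (-20, 21)) = 27.313
d((-9, -4), (23, -10)) = 32.5576
d((-9, -4), (19, 26)) = 41.0366
d((-9, -4), (-29, 17)) = 29.0
d((-9, -4), (24, -21)) = 37.1214
d((7, 22), (-20, 21)) = 27.0185
d((7, 22), (23, -10)) = 35.7771
d((7, 22), (19, 26)) = 12.6491
d((7, 22), (-29, 17)) = 36.3456
d((7, 22), (24, -21)) = 46.2385
d((-20, 21), (23, -10)) = 53.0094
d((-20, 21), (19, 26)) = 39.3192
d((-20, 21), (-29, 17)) = 9.8489 <-- minimum
d((-20, 21), (24, -21)) = 60.8276
d((23, -10), (19, 26)) = 36.2215
d((23, -10), (-29, 17)) = 58.5918
d((23, -10), (24, -21)) = 11.0454
d((19, 26), (-29, 17)) = 48.8365
d((19, 26), (24, -21)) = 47.2652
d((-29, 17), (24, -21)) = 65.215

Closest pair: (-20, 21) and (-29, 17) with distance 9.8489

The closest pair is (-20, 21) and (-29, 17) with Euclidean distance 9.8489. For 7 points, brute-force pairwise comparison is shown above. For large n, the divide-and-conquer algorithm (sort by x, recurse on halves, check the dividing strip) achieves O(n log n).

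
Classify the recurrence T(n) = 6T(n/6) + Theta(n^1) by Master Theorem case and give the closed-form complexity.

Master Theorem for T(n) = 6T(n/6) + O(n^1):

a = 6, b = 6, c = 1
log_b(a) = log_6(6) = 1.0000

Case 2: c = 1 = log_6(6) = 1.0000
T(n) = O(n^1 log n) = O(n log n)

For T(n) = 6T(n/6) + O(n^1): log_6(6) = 1.0000. This is Case 2 of the Master Theorem (c = log_b(a), equal work at all levels), giving O(n log n).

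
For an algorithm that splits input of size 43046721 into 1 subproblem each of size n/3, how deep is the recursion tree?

For divide and conquer with division factor 3:

Problem sizes at each level:
Level 0: 43046721
Level 1: 14348907
Level 2: 4782969
Level 3: 1594323
Level 4: 531441
Level 5: 177147
Level 6: 59049
Level 7: 19683
Level 8: 6561
Level 9: 2187
Level 10: 729
Level 11: 243
Level 12: 81
Level 13: 27
Level 14: 9
Level 15: 3
Level 16: 1

The root is level 0 and the size-1 base case is level 16 (the tree spans levels 0 through 16, i.e. 17 levels counting the root), so the depth is the number of divisions: log_3(43046721) = 16

The recursion tree depth is log_3(43046721) = 16. At each level, the problem size is divided by 3, so it takes 16 divisions to reduce to a base case of size 1. The algorithm makes 1 recursive call at each level.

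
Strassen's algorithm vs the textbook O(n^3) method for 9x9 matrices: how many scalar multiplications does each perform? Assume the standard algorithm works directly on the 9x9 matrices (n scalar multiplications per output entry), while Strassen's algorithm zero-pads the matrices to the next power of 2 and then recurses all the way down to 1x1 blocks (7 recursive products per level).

Matrix multiplication for 9x9 matrices:

Strassen's algorithm requires power-of-2 dimensions. Pad 9x9 to 16x16 (next power of 2).

Standard algorithm: 9^3 = 729 multiplications
Strassen's algorithm: 7^(log2(16)) = 7^4 = 2401 multiplications
Difference: 729 - 2401 = -1672 (Strassen uses MORE here due to padding overhead — for small or just-over-power-of-2 n, padding can outweigh the per-level savings)

Standard: 729 multiplications (9^3). Strassen: 2401 multiplications (7^4, after padding to 16x16). Strassen reduces 8 recursive multiplications to 7 at each level.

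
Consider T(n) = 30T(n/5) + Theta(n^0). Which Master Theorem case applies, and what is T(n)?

Master Theorem for T(n) = 30T(n/5) + O(n^0):

a = 30, b = 5, c = 0
log_b(a) = log_5(30) = 2.1133

Case 1: c = 0 < log_5(30) = 2.1133
T(n) = O(n^(log_5 30))

For T(n) = 30T(n/5) + O(n^0): log_5(30) = 2.1133. This is Case 1 of the Master Theorem (c < log_b(a), work dominated by leaves), giving O(n^(log_5 30)).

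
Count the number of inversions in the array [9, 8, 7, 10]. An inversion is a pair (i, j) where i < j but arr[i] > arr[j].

Finding inversions in [9, 8, 7, 10]:

(0, 1): arr[0]=9 > arr[1]=8
(0, 2): arr[0]=9 > arr[2]=7
(1, 2): arr[1]=8 > arr[2]=7

Total inversions: 3

The array has 3 inversion(s): (0,1), (0,2), (1,2). Each pair (i,j) satisfies i < j and arr[i] > arr[j].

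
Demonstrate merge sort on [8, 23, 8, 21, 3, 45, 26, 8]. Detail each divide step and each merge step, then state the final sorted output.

Merge sort trace:

Split: [8, 23, 8, 21, 3, 45, 26, 8] -> [8, 23, 8, 21] and [3, 45, 26, 8]
  Split: [8, 23, 8, 21] -> [8, 23] and [8, 21]
    Split: [8, 23] -> [8] and [23]
    Merge: [8] + [23] -> [8, 23]
    Split: [8, 21] -> [8] and [21]
    Merge: [8] + [21] -> [8, 21]
  Merge: [8, 23] + [8, 21] -> [8, 8, 21, 23]
  Split: [3, 45, 26, 8] -> [3, 45] and [26, 8]
    Split: [3, 45] -> [3] and [45]
    Merge: [3] + [45] -> [3, 45]
    Split: [26, 8] -> [26] and [8]
    Merge: [26] + [8] -> [8, 26]
  Merge: [3, 45] + [8, 26] -> [3, 8, 26, 45]
Merge: [8, 8, 21, 23] + [3, 8, 26, 45] -> [3, 8, 8, 8, 21, 23, 26, 45]

Final sorted array: [3, 8, 8, 8, 21, 23, 26, 45]

The merge sort proceeds by recursively splitting the array and merging sorted halves.
After all merges, the sorted array is [3, 8, 8, 8, 21, 23, 26, 45].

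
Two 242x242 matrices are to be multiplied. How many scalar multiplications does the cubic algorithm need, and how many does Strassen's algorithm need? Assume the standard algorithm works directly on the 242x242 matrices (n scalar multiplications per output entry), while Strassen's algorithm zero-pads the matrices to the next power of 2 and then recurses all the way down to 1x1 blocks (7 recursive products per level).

Matrix multiplication for 242x242 matrices:

Strassen's algorithm requires power-of-2 dimensions. Pad 242x242 to 256x256 (next power of 2).

Standard algorithm: 242^3 = 14172488 multiplications
Strassen's algorithm: 7^(log2(256)) = 7^8 = 5764801 multiplications
Savings: 14172488 - 5764801 = 8407687 multiplications

Standard: 14172488 multiplications (242^3). Strassen: 5764801 multiplications (7^8, after padding to 256x256). Strassen reduces 8 recursive multiplications to 7 at each level.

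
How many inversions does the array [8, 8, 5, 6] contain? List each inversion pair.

Finding inversions in [8, 8, 5, 6]:

(0, 2): arr[0]=8 > arr[2]=5
(0, 3): arr[0]=8 > arr[3]=6
(1, 2): arr[1]=8 > arr[2]=5
(1, 3): arr[1]=8 > arr[3]=6

Total inversions: 4

The array has 4 inversion(s): (0,2), (0,3), (1,2), (1,3). Each pair (i,j) satisfies i < j and arr[i] > arr[j].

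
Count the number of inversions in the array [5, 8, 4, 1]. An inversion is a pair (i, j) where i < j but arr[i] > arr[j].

Finding inversions in [5, 8, 4, 1]:

(0, 2): arr[0]=5 > arr[2]=4
(0, 3): arr[0]=5 > arr[3]=1
(1, 2): arr[1]=8 > arr[2]=4
(1, 3): arr[1]=8 > arr[3]=1
(2, 3): arr[2]=4 > arr[3]=1

Total inversions: 5

The array has 5 inversion(s): (0,2), (0,3), (1,2), (1,3), (2,3). Each pair (i,j) satisfies i < j and arr[i] > arr[j].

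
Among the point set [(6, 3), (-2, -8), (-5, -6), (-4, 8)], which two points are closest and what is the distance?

Computing all pairwise distances among 4 points:

d((6, 3), (-2, -8)) = 13.6015
d((6, 3), (-5, -6)) = 14.2127
d((6, 3), (-4, 8)) = 11.1803
d((-2, -8), (-5, -6)) = 3.6056 <-- minimum
d((-2, -8), (-4, 8)) = 16.1245
d((-5, -6), (-4, 8)) = 14.0357

Closest pair: (-2, -8) and (-5, -6) with distance 3.6056

The closest pair is (-2, -8) and (-5, -6) with Euclidean distance 3.6056. For 4 points, brute-force pairwise comparison is shown above. For large n, the divide-and-conquer algorithm (sort by x, recurse on halves, check the dividing strip) achieves O(n log n).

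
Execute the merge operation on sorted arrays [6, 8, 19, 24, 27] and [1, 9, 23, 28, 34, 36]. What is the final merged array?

Merging process:

Compare 6 vs 1: take 1 from right. Merged: [1]
Compare 6 vs 9: take 6 from left. Merged: [1, 6]
Compare 8 vs 9: take 8 from left. Merged: [1, 6, 8]
Compare 19 vs 9: take 9 from right. Merged: [1, 6, 8, 9]
Compare 19 vs 23: take 19 from left. Merged: [1, 6, 8, 9, 19]
Compare 24 vs 23: take 23 from right. Merged: [1, 6, 8, 9, 19, 23]
Compare 24 vs 28: take 24 from left. Merged: [1, 6, 8, 9, 19, 23, 24]
Compare 27 vs 28: take 27 from left. Merged: [1, 6, 8, 9, 19, 23, 24, 27]
Append remaining from right: [28, 34, 36]. Merged: [1, 6, 8, 9, 19, 23, 24, 27, 28, 34, 36]

Final merged array: [1, 6, 8, 9, 19, 23, 24, 27, 28, 34, 36]
Total comparisons: 8

The merged array is [1, 6, 8, 9, 19, 23, 24, 27, 28, 34, 36], requiring 8 comparisons. The merge step runs in O(n) time where n is the total number of elements.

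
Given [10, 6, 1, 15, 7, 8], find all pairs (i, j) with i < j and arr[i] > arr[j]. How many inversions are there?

Finding inversions in [10, 6, 1, 15, 7, 8]:

(0, 1): arr[0]=10 > arr[1]=6
(0, 2): arr[0]=10 > arr[2]=1
(0, 4): arr[0]=10 > arr[4]=7
(0, 5): arr[0]=10 > arr[5]=8
(1, 2): arr[1]=6 > arr[2]=1
(3, 4): arr[3]=15 > arr[4]=7
(3, 5): arr[3]=15 > arr[5]=8

Total inversions: 7

The array has 7 inversion(s): (0,1), (0,2), (0,4), (0,5), (1,2), (3,4), (3,5). Each pair (i,j) satisfies i < j and arr[i] > arr[j].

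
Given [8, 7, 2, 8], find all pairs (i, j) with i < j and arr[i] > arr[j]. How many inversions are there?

Finding inversions in [8, 7, 2, 8]:

(0, 1): arr[0]=8 > arr[1]=7
(0, 2): arr[0]=8 > arr[2]=2
(1, 2): arr[1]=7 > arr[2]=2

Total inversions: 3

The array has 3 inversion(s): (0,1), (0,2), (1,2). Each pair (i,j) satisfies i < j and arr[i] > arr[j].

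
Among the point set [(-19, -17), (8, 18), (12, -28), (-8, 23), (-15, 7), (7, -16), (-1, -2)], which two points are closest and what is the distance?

Computing all pairwise distances among 7 points:

d((-19, -17), (8, 18)) = 44.2041
d((-19, -17), (12, -28)) = 32.8938
d((-19, -17), (-8, 23)) = 41.4849
d((-19, -17), (-15, 7)) = 24.3311
d((-19, -17), (7, -16)) = 26.0192
d((-19, -17), (-1, -2)) = 23.4307
d((8, 18), (12, -28)) = 46.1736
d((8, 18), (-8, 23)) = 16.7631
d((8, 18), (-15, 7)) = 25.4951
d((8, 18), (7, -16)) = 34.0147
d((8, 18), (-1, -2)) = 21.9317
d((12, -28), (-8, 23)) = 54.7814
d((12, -28), (-15, 7)) = 44.2041
d((12, -28), (7, -16)) = 13.0 <-- minimum
d((12, -28), (-1, -2)) = 29.0689
d((-8, 23), (-15, 7)) = 17.4642
d((-8, 23), (7, -16)) = 41.7852
d((-8, 23), (-1, -2)) = 25.9615
d((-15, 7), (7, -16)) = 31.8277
d((-15, 7), (-1, -2)) = 16.6433
d((7, -16), (-1, -2)) = 16.1245

Closest pair: (12, -28) and (7, -16) with distance 13.0

The closest pair is (12, -28) and (7, -16) with Euclidean distance 13.0. For 7 points, brute-force pairwise comparison is shown above. For large n, the divide-and-conquer algorithm (sort by x, recurse on halves, check the dividing strip) achieves O(n log n).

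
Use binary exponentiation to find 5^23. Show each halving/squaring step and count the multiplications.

Computing 5^23 by squaring (build up from 5^1; each line after the first costs one multiplication):

5^1 = 5
5^2 = (5^1)^2 = 5^2 = 25
5^4 = (5^2)^2 = 25^2 = 625
5^5 = 5 * 5^4 = 5 * 625 = 3125
5^10 = (5^5)^2 = 3125^2 = 9765625
5^11 = 5 * 5^10 = 5 * 9765625 = 48828125
5^22 = (5^11)^2 = 48828125^2 = 2384185791015625
5^23 = 5 * 5^22 = 5 * 2384185791015625 = 11920928955078125

Result: 11920928955078125
Multiplications needed: 7 (7 lines after 5^1)

5^23 = 11920928955078125. Using exponentiation by squaring, this requires 7 multiplications. The key idea: if the exponent is even, square the half-power; if odd, multiply by the base once.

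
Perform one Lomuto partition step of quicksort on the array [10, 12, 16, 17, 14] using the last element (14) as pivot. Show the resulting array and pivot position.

Lomuto partition with pivot = 14:

Initial array: [10, 12, 16, 17, 14]

arr[0]=10 <= 14: swap with position 0, array becomes [10, 12, 16, 17, 14]
arr[1]=12 <= 14: swap with position 1, array becomes [10, 12, 16, 17, 14]
arr[2]=16 > 14: no swap
arr[3]=17 > 14: no swap

Place pivot at position 2: [10, 12, 14, 17, 16]
Pivot position: 2

After partitioning with pivot 14, the array becomes [10, 12, 14, 17, 16]. The pivot is placed at index 2. All elements to the left of the pivot are <= 14, and all elements to the right are > 14.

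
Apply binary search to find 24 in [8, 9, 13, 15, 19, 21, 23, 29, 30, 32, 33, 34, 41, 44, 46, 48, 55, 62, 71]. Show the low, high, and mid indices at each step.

Binary search for 24 in [8, 9, 13, 15, 19, 21, 23, 29, 30, 32, 33, 34, 41, 44, 46, 48, 55, 62, 71]:

lo=0, hi=18, mid=9, arr[mid]=32 -> 32 > 24, search left half
lo=0, hi=8, mid=4, arr[mid]=19 -> 19 < 24, search right half
lo=5, hi=8, mid=6, arr[mid]=23 -> 23 < 24, search right half
lo=7, hi=8, mid=7, arr[mid]=29 -> 29 > 24, search left half
lo=7 > hi=6, target 24 not found

Binary search determines that 24 is not in the array after 4 comparisons. The search space was exhausted without finding the target.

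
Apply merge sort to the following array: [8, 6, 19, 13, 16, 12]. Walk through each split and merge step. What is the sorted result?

Merge sort trace:

Split: [8, 6, 19, 13, 16, 12] -> [8, 6, 19] and [13, 16, 12]
  Split: [8, 6, 19] -> [8] and [6, 19]
    Split: [6, 19] -> [6] and [19]
    Merge: [6] + [19] -> [6, 19]
  Merge: [8] + [6, 19] -> [6, 8, 19]
  Split: [13, 16, 12] -> [13] and [16, 12]
    Split: [16, 12] -> [16] and [12]
    Merge: [16] + [12] -> [12, 16]
  Merge: [13] + [12, 16] -> [12, 13, 16]
Merge: [6, 8, 19] + [12, 13, 16] -> [6, 8, 12, 13, 16, 19]

Final sorted array: [6, 8, 12, 13, 16, 19]

The merge sort proceeds by recursively splitting the array and merging sorted halves.
After all merges, the sorted array is [6, 8, 12, 13, 16, 19].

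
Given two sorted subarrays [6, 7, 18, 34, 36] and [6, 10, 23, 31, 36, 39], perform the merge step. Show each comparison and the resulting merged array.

Merging process:

Compare 6 vs 6: take 6 from left. Merged: [6]
Compare 7 vs 6: take 6 from right. Merged: [6, 6]
Compare 7 vs 10: take 7 from left. Merged: [6, 6, 7]
Compare 18 vs 10: take 10 from right. Merged: [6, 6, 7, 10]
Compare 18 vs 23: take 18 from left. Merged: [6, 6, 7, 10, 18]
Compare 34 vs 23: take 23 from right. Merged: [6, 6, 7, 10, 18, 23]
Compare 34 vs 31: take 31 from right. Merged: [6, 6, 7, 10, 18, 23, 31]
Compare 34 vs 36: take 34 from left. Merged: [6, 6, 7, 10, 18, 23, 31, 34]
Compare 36 vs 36: take 36 from left. Merged: [6, 6, 7, 10, 18, 23, 31, 34, 36]
Append remaining from right: [36, 39]. Merged: [6, 6, 7, 10, 18, 23, 31, 34, 36, 36, 39]

Final merged array: [6, 6, 7, 10, 18, 23, 31, 34, 36, 36, 39]
Total comparisons: 9

The merged array is [6, 6, 7, 10, 18, 23, 31, 34, 36, 36, 39], requiring 9 comparisons. The merge step runs in O(n) time where n is the total number of elements.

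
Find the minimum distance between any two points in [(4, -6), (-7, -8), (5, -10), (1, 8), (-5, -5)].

Computing all pairwise distances among 5 points:

d((4, -6), (-7, -8)) = 11.1803
d((4, -6), (5, -10)) = 4.1231
d((4, -6), (1, 8)) = 14.3178
d((4, -6), (-5, -5)) = 9.0554
d((-7, -8), (5, -10)) = 12.1655
d((-7, -8), (1, 8)) = 17.8885
d((-7, -8), (-5, -5)) = 3.6056 <-- minimum
d((5, -10), (1, 8)) = 18.4391
d((5, -10), (-5, -5)) = 11.1803
d((1, 8), (-5, -5)) = 14.3178

Closest pair: (-7, -8) and (-5, -5) with distance 3.6056

The closest pair is (-7, -8) and (-5, -5) with Euclidean distance 3.6056. For 5 points, brute-force pairwise comparison is shown above. For large n, the divide-and-conquer algorithm (sort by x, recurse on halves, check the dividing strip) achieves O(n log n).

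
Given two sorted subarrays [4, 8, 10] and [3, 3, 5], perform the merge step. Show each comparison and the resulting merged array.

Merging process:

Compare 4 vs 3: take 3 from right. Merged: [3]
Compare 4 vs 3: take 3 from right. Merged: [3, 3]
Compare 4 vs 5: take 4 from left. Merged: [3, 3, 4]
Compare 8 vs 5: take 5 from right. Merged: [3, 3, 4, 5]
Append remaining from left: [8, 10]. Merged: [3, 3, 4, 5, 8, 10]

Final merged array: [3, 3, 4, 5, 8, 10]
Total comparisons: 4

The merged array is [3, 3, 4, 5, 8, 10], requiring 4 comparisons. The merge step runs in O(n) time where n is the total number of elements.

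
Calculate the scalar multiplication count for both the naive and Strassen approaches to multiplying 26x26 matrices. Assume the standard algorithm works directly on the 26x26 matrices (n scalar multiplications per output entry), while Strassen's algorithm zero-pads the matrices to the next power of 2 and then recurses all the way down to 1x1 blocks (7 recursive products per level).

Matrix multiplication for 26x26 matrices:

Strassen's algorithm requires power-of-2 dimensions. Pad 26x26 to 32x32 (next power of 2).

Standard algorithm: 26^3 = 17576 multiplications
Strassen's algorithm: 7^(log2(32)) = 7^5 = 16807 multiplications
Savings: 17576 - 16807 = 769 multiplications

Standard: 17576 multiplications (26^3). Strassen: 16807 multiplications (7^5, after padding to 32x32). Strassen reduces 8 recursive multiplications to 7 at each level.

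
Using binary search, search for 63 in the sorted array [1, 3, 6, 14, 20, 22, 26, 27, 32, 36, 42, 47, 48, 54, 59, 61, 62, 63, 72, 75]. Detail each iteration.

Binary search for 63 in [1, 3, 6, 14, 20, 22, 26, 27, 32, 36, 42, 47, 48, 54, 59, 61, 62, 63, 72, 75]:

lo=0, hi=19, mid=9, arr[mid]=36 -> 36 < 63, search right half
lo=10, hi=19, mid=14, arr[mid]=59 -> 59 < 63, search right half
lo=15, hi=19, mid=17, arr[mid]=63 -> Found target at index 17!

Binary search finds 63 at index 17 after 3 comparisons. The search repeatedly halves the search space by comparing with the middle element.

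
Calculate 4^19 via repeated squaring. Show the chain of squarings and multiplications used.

Computing 4^19 by squaring (build up from 4^1; each line after the first costs one multiplication):

4^1 = 4
4^2 = (4^1)^2 = 4^2 = 16
4^4 = (4^2)^2 = 16^2 = 256
4^8 = (4^4)^2 = 256^2 = 65536
4^9 = 4 * 4^8 = 4 * 65536 = 262144
4^18 = (4^9)^2 = 262144^2 = 68719476736
4^19 = 4 * 4^18 = 4 * 68719476736 = 274877906944

Result: 274877906944
Multiplications needed: 6 (6 lines after 4^1)

4^19 = 274877906944. Using exponentiation by squaring, this requires 6 multiplications. The key idea: if the exponent is even, square the half-power; if odd, multiply by the base once.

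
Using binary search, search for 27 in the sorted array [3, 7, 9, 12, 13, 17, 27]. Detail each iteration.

Binary search for 27 in [3, 7, 9, 12, 13, 17, 27]:

lo=0, hi=6, mid=3, arr[mid]=12 -> 12 < 27, search right half
lo=4, hi=6, mid=5, arr[mid]=17 -> 17 < 27, search right half
lo=6, hi=6, mid=6, arr[mid]=27 -> Found target at index 6!

Binary search finds 27 at index 6 after 3 comparisons. The search repeatedly halves the search space by comparing with the middle element.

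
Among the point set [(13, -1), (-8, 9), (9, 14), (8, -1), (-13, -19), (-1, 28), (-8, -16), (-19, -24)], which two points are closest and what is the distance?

Computing all pairwise distances among 8 points:

d((13, -1), (-8, 9)) = 23.2594
d((13, -1), (9, 14)) = 15.5242
d((13, -1), (8, -1)) = 5.0 <-- minimum
d((13, -1), (-13, -19)) = 31.6228
d((13, -1), (-1, 28)) = 32.2025
d((13, -1), (-8, -16)) = 25.807
d((13, -1), (-19, -24)) = 39.4081
d((-8, 9), (9, 14)) = 17.72
d((-8, 9), (8, -1)) = 18.868
d((-8, 9), (-13, -19)) = 28.4429
d((-8, 9), (-1, 28)) = 20.2485
d((-8, 9), (-8, -16)) = 25.0
d((-8, 9), (-19, -24)) = 34.7851
d((9, 14), (8, -1)) = 15.0333
d((9, 14), (-13, -19)) = 39.6611
d((9, 14), (-1, 28)) = 17.2047
d((9, 14), (-8, -16)) = 34.4819
d((9, 14), (-19, -24)) = 47.2017
d((8, -1), (-13, -19)) = 27.6586
d((8, -1), (-1, 28)) = 30.3645
d((8, -1), (-8, -16)) = 21.9317
d((8, -1), (-19, -24)) = 35.4683
d((-13, -19), (-1, 28)) = 48.5077
d((-13, -19), (-8, -16)) = 5.831
d((-13, -19), (-19, -24)) = 7.8102
d((-1, 28), (-8, -16)) = 44.5533
d((-1, 28), (-19, -24)) = 55.0273
d((-8, -16), (-19, -24)) = 13.6015

Closest pair: (13, -1) and (8, -1) with distance 5.0

The closest pair is (13, -1) and (8, -1) with Euclidean distance 5.0. For 8 points, brute-force pairwise comparison is shown above. For large n, the divide-and-conquer algorithm (sort by x, recurse on halves, check the dividing strip) achieves O(n log n).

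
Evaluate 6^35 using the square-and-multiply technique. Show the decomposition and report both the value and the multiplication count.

Computing 6^35 by squaring (build up from 6^1; each line after the first costs one multiplication):

6^1 = 6
6^2 = (6^1)^2 = 6^2 = 36
6^4 = (6^2)^2 = 36^2 = 1296
6^8 = (6^4)^2 = 1296^2 = 1679616
6^16 = (6^8)^2 = 1679616^2 = 2821109907456
6^17 = 6 * 6^16 = 6 * 2821109907456 = 16926659444736
6^34 = (6^17)^2 = 16926659444736^2 = 286511799958070431838109696
6^35 = 6 * 6^34 = 6 * 286511799958070431838109696 = 1719070799748422591028658176

Result: 1719070799748422591028658176
Multiplications needed: 7 (7 lines after 6^1)

6^35 = 1719070799748422591028658176. Using exponentiation by squaring, this requires 7 multiplications. The key idea: if the exponent is even, square the half-power; if odd, multiply by the base once.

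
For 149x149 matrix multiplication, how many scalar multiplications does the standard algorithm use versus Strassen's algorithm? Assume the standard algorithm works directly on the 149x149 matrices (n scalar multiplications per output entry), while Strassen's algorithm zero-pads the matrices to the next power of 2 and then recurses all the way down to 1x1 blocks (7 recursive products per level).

Matrix multiplication for 149x149 matrices:

Strassen's algorithm requires power-of-2 dimensions. Pad 149x149 to 256x256 (next power of 2).

Standard algorithm: 149^3 = 3307949 multiplications
Strassen's algorithm: 7^(log2(256)) = 7^8 = 5764801 multiplications
Difference: 3307949 - 5764801 = -2456852 (Strassen uses MORE here due to padding overhead — for small or just-over-power-of-2 n, padding can outweigh the per-level savings)

Standard: 3307949 multiplications (149^3). Strassen: 5764801 multiplications (7^8, after padding to 256x256). Strassen reduces 8 recursive multiplications to 7 at each level.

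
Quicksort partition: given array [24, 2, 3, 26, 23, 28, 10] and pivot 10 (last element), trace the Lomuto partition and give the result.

Lomuto partition with pivot = 10:

Initial array: [24, 2, 3, 26, 23, 28, 10]

arr[0]=24 > 10: no swap
arr[1]=2 <= 10: swap with position 0, array becomes [2, 24, 3, 26, 23, 28, 10]
arr[2]=3 <= 10: swap with position 1, array becomes [2, 3, 24, 26, 23, 28, 10]
arr[3]=26 > 10: no swap
arr[4]=23 > 10: no swap
arr[5]=28 > 10: no swap

Place pivot at position 2: [2, 3, 10, 26, 23, 28, 24]
Pivot position: 2

After partitioning with pivot 10, the array becomes [2, 3, 10, 26, 23, 28, 24]. The pivot is placed at index 2. All elements to the left of the pivot are <= 10, and all elements to the right are > 10.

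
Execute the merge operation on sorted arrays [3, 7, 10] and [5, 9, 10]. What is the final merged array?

Merging process:

Compare 3 vs 5: take 3 from left. Merged: [3]
Compare 7 vs 5: take 5 from right. Merged: [3, 5]
Compare 7 vs 9: take 7 from left. Merged: [3, 5, 7]
Compare 10 vs 9: take 9 from right. Merged: [3, 5, 7, 9]
Compare 10 vs 10: take 10 from left. Merged: [3, 5, 7, 9, 10]
Append remaining from right: [10]. Merged: [3, 5, 7, 9, 10, 10]

Final merged array: [3, 5, 7, 9, 10, 10]
Total comparisons: 5

The merged array is [3, 5, 7, 9, 10, 10], requiring 5 comparisons. The merge step runs in O(n) time where n is the total number of elements.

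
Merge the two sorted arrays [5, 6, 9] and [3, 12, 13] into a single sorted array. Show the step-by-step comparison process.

Merging process:

Compare 5 vs 3: take 3 from right. Merged: [3]
Compare 5 vs 12: take 5 from left. Merged: [3, 5]
Compare 6 vs 12: take 6 from left. Merged: [3, 5, 6]
Compare 9 vs 12: take 9 from left. Merged: [3, 5, 6, 9]
Append remaining from right: [12, 13]. Merged: [3, 5, 6, 9, 12, 13]

Final merged array: [3, 5, 6, 9, 12, 13]
Total comparisons: 4

The merged array is [3, 5, 6, 9, 12, 13], requiring 4 comparisons. The merge step runs in O(n) time where n is the total number of elements.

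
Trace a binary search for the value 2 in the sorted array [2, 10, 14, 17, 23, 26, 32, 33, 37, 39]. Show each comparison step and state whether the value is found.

Binary search for 2 in [2, 10, 14, 17, 23, 26, 32, 33, 37, 39]:

lo=0, hi=9, mid=4, arr[mid]=23 -> 23 > 2, search left half
lo=0, hi=3, mid=1, arr[mid]=10 -> 10 > 2, search left half
lo=0, hi=0, mid=0, arr[mid]=2 -> Found target at index 0!

Binary search finds 2 at index 0 after 3 comparisons. The search repeatedly halves the search space by comparing with the middle element.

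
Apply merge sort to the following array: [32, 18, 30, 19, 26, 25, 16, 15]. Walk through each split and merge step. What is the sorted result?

Merge sort trace:

Split: [32, 18, 30, 19, 26, 25, 16, 15] -> [32, 18, 30, 19] and [26, 25, 16, 15]
  Split: [32, 18, 30, 19] -> [32, 18] and [30, 19]
    Split: [32, 18] -> [32] and [18]
    Merge: [32] + [18] -> [18, 32]
    Split: [30, 19] -> [30] and [19]
    Merge: [30] + [19] -> [19, 30]
  Merge: [18, 32] + [19, 30] -> [18, 19, 30, 32]
  Split: [26, 25, 16, 15] -> [26, 25] and [16, 15]
    Split: [26, 25] -> [26] and [25]
    Merge: [26] + [25] -> [25, 26]
    Split: [16, 15] -> [16] and [15]
    Merge: [16] + [15] -> [15, 16]
  Merge: [25, 26] + [15, 16] -> [15, 16, 25, 26]
Merge: [18, 19, 30, 32] + [15, 16, 25, 26] -> [15, 16, 18, 19, 25, 26, 30, 32]

Final sorted array: [15, 16, 18, 19, 25, 26, 30, 32]

The merge sort proceeds by recursively splitting the array and merging sorted halves.
After all merges, the sorted array is [15, 16, 18, 19, 25, 26, 30, 32].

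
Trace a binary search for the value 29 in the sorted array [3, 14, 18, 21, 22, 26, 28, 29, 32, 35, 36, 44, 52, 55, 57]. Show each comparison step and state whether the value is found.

Binary search for 29 in [3, 14, 18, 21, 22, 26, 28, 29, 32, 35, 36, 44, 52, 55, 57]:

lo=0, hi=14, mid=7, arr[mid]=29 -> Found target at index 7!

Binary search finds 29 at index 7 after 1 comparisons. The search repeatedly halves the search space by comparing with the middle element.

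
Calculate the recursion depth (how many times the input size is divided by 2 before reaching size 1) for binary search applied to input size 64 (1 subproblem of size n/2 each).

For divide and conquer with division factor 2:

Problem sizes at each level:
Level 0: 64
Level 1: 32
Level 2: 16
Level 3: 8
Level 4: 4
Level 5: 2
Level 6: 1

The root is level 0 and the size-1 base case is level 6 (the tree spans levels 0 through 6, i.e. 7 levels counting the root), so the depth is the number of divisions: log_2(64) = 6

The recursion tree depth is log_2(64) = 6. At each level, the problem size is divided by 2, so it takes 6 divisions to reduce to a base case of size 1. The algorithm makes 1 recursive call at each level.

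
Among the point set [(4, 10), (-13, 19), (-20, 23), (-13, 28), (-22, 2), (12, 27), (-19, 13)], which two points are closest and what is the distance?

Computing all pairwise distances among 7 points:

d((4, 10), (-13, 19)) = 19.2354
d((4, 10), (-20, 23)) = 27.2947
d((4, 10), (-13, 28)) = 24.7588
d((4, 10), (-22, 2)) = 27.2029
d((4, 10), (12, 27)) = 18.7883
d((4, 10), (-19, 13)) = 23.1948
d((-13, 19), (-20, 23)) = 8.0623 <-- minimum
d((-13, 19), (-13, 28)) = 9.0
d((-13, 19), (-22, 2)) = 19.2354
d((-13, 19), (12, 27)) = 26.2488
d((-13, 19), (-19, 13)) = 8.4853
d((-20, 23), (-13, 28)) = 8.6023
d((-20, 23), (-22, 2)) = 21.095
d((-20, 23), (12, 27)) = 32.249
d((-20, 23), (-19, 13)) = 10.0499
d((-13, 28), (-22, 2)) = 27.5136
d((-13, 28), (12, 27)) = 25.02
d((-13, 28), (-19, 13)) = 16.1555
d((-22, 2), (12, 27)) = 42.2019
d((-22, 2), (-19, 13)) = 11.4018
d((12, 27), (-19, 13)) = 34.0147

Closest pair: (-13, 19) and (-20, 23) with distance 8.0623

The closest pair is (-13, 19) and (-20, 23) with Euclidean distance 8.0623. For 7 points, brute-force pairwise comparison is shown above. For large n, the divide-and-conquer algorithm (sort by x, recurse on halves, check the dividing strip) achieves O(n log n).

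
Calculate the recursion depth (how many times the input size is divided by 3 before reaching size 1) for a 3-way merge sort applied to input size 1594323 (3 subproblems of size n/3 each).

For divide and conquer with division factor 3:

Problem sizes at each level:
Level 0: 1594323
Level 1: 531441
Level 2: 177147
Level 3: 59049
Level 4: 19683
Level 5: 6561
Level 6: 2187
Level 7: 729
Level 8: 243
Level 9: 81
Level 10: 27
Level 11: 9
Level 12: 3
Level 13: 1

The root is level 0 and the size-1 base case is level 13 (the tree spans levels 0 through 13, i.e. 14 levels counting the root), so the depth is the number of divisions: log_3(1594323) = 13

The recursion tree depth is log_3(1594323) = 13. At each level, the problem size is divided by 3, so it takes 13 divisions to reduce to a base case of size 1. The algorithm makes 3 recursive calls at each level.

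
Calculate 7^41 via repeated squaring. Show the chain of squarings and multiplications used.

Computing 7^41 by squaring (build up from 7^1; each line after the first costs one multiplication):

7^1 = 7
7^2 = (7^1)^2 = 7^2 = 49
7^4 = (7^2)^2 = 49^2 = 2401
7^5 = 7 * 7^4 = 7 * 2401 = 16807
7^10 = (7^5)^2 = 16807^2 = 282475249
7^20 = (7^10)^2 = 282475249^2 = 79792266297612001
7^40 = (7^20)^2 = 79792266297612001^2 = 6366805760909027985741435139224001
7^41 = 7 * 7^40 = 7 * 6366805760909027985741435139224001 = 44567640326363195900190045974568007

Result: 44567640326363195900190045974568007
Multiplications needed: 7 (7 lines after 7^1)

7^41 = 44567640326363195900190045974568007. Using exponentiation by squaring, this requires 7 multiplications. The key idea: if the exponent is even, square the half-power; if odd, multiply by the base once.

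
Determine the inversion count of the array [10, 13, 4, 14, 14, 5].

Finding inversions in [10, 13, 4, 14, 14, 5]:

(0, 2): arr[0]=10 > arr[2]=4
(0, 5): arr[0]=10 > arr[5]=5
(1, 2): arr[1]=13 > arr[2]=4
(1, 5): arr[1]=13 > arr[5]=5
(3, 5): arr[3]=14 > arr[5]=5
(4, 5): arr[4]=14 > arr[5]=5

Total inversions: 6

The array has 6 inversion(s): (0,2), (0,5), (1,2), (1,5), (3,5), (4,5). Each pair (i,j) satisfies i < j and arr[i] > arr[j].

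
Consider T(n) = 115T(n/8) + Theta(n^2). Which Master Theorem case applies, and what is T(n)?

Master Theorem for T(n) = 115T(n/8) + O(n^2):

a = 115, b = 8, c = 2
log_b(a) = log_8(115) = 2.2818

Case 1: c = 2 < log_8(115) = 2.2818
T(n) = O(n^(log_8 115))

For T(n) = 115T(n/8) + O(n^2): log_8(115) = 2.2818. This is Case 1 of the Master Theorem (c < log_b(a), work dominated by leaves), giving O(n^(log_8 115)).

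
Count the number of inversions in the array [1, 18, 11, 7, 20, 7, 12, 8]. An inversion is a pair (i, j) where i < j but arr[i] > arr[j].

Finding inversions in [1, 18, 11, 7, 20, 7, 12, 8]:

(1, 2): arr[1]=18 > arr[2]=11
(1, 3): arr[1]=18 > arr[3]=7
(1, 5): arr[1]=18 > arr[5]=7
(1, 6): arr[1]=18 > arr[6]=12
(1, 7): arr[1]=18 > arr[7]=8
(2, 3): arr[2]=11 > arr[3]=7
(2, 5): arr[2]=11 > arr[5]=7
(2, 7): arr[2]=11 > arr[7]=8
(4, 5): arr[4]=20 > arr[5]=7
(4, 6): arr[4]=20 > arr[6]=12
(4, 7): arr[4]=20 > arr[7]=8
(6, 7): arr[6]=12 > arr[7]=8

Total inversions: 12

The array has 12 inversion(s): (1,2), (1,3), (1,5), (1,6), (1,7), (2,3), (2,5), (2,7), (4,5), (4,6), (4,7), (6,7). Each pair (i,j) satisfies i < j and arr[i] > arr[j].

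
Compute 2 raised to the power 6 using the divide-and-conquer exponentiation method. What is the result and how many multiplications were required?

Computing 2^6 by squaring (build up from 2^1; each line after the first costs one multiplication):

2^1 = 2
2^2 = (2^1)^2 = 2^2 = 4
2^3 = 2 * 2^2 = 2 * 4 = 8
2^6 = (2^3)^2 = 8^2 = 64

Result: 64
Multiplications needed: 3 (3 lines after 2^1)

2^6 = 64. Using exponentiation by squaring, this requires 3 multiplications. The key idea: if the exponent is even, square the half-power; if odd, multiply by the base once.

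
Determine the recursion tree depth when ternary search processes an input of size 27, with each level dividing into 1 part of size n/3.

For divide and conquer with division factor 3:

Problem sizes at each level:
Level 0: 27
Level 1: 9
Level 2: 3
Level 3: 1

The root is level 0 and the size-1 base case is level 3 (the tree spans levels 0 through 3, i.e. 4 levels counting the root), so the depth is the number of divisions: log_3(27) = 3

The recursion tree depth is log_3(27) = 3. At each level, the problem size is divided by 3, so it takes 3 divisions to reduce to a base case of size 1. The algorithm makes 1 recursive call at each level.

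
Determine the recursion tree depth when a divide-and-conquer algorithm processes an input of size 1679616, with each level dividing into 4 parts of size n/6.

For divide and conquer with division factor 6:

Problem sizes at each level:
Level 0: 1679616
Level 1: 279936
Level 2: 46656
Level 3: 7776
Level 4: 1296
Level 5: 216
Level 6: 36
Level 7: 6
Level 8: 1

The root is level 0 and the size-1 base case is level 8 (the tree spans levels 0 through 8, i.e. 9 levels counting the root), so the depth is the number of divisions: log_6(1679616) = 8

The recursion tree depth is log_6(1679616) = 8. At each level, the problem size is divided by 6, so it takes 8 divisions to reduce to a base case of size 1. The algorithm makes 4 recursive calls at each level.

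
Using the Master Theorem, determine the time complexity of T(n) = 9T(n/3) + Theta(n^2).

Master Theorem for T(n) = 9T(n/3) + O(n^2):

a = 9, b = 3, c = 2
log_b(a) = log_3(9) = 2.0000

Case 2: c = 2 = log_3(9) = 2.0000
T(n) = O(n^2 log n) = O(n^2 log n)

For T(n) = 9T(n/3) + O(n^2): log_3(9) = 2.0000. This is Case 2 of the Master Theorem (c = log_b(a), equal work at all levels), giving O(n^2 log n).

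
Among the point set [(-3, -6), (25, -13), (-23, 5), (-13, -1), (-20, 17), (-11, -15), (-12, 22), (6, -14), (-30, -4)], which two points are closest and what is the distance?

Computing all pairwise distances among 9 points:

d((-3, -6), (25, -13)) = 28.8617
d((-3, -6), (-23, 5)) = 22.8254
d((-3, -6), (-13, -1)) = 11.1803
d((-3, -6), (-20, 17)) = 28.6007
d((-3, -6), (-11, -15)) = 12.0416
d((-3, -6), (-12, 22)) = 29.4109
d((-3, -6), (6, -14)) = 12.0416
d((-3, -6), (-30, -4)) = 27.074
d((25, -13), (-23, 5)) = 51.264
d((25, -13), (-13, -1)) = 39.8497
d((25, -13), (-20, 17)) = 54.0833
d((25, -13), (-11, -15)) = 36.0555
d((25, -13), (-12, 22)) = 50.9313
d((25, -13), (6, -14)) = 19.0263
d((25, -13), (-30, -4)) = 55.7315
d((-23, 5), (-13, -1)) = 11.6619
d((-23, 5), (-20, 17)) = 12.3693
d((-23, 5), (-11, -15)) = 23.3238
d((-23, 5), (-12, 22)) = 20.2485
d((-23, 5), (6, -14)) = 34.6699
d((-23, 5), (-30, -4)) = 11.4018
d((-13, -1), (-20, 17)) = 19.3132
d((-13, -1), (-11, -15)) = 14.1421
d((-13, -1), (-12, 22)) = 23.0217
d((-13, -1), (6, -14)) = 23.0217
d((-13, -1), (-30, -4)) = 17.2627
d((-20, 17), (-11, -15)) = 33.2415
d((-20, 17), (-12, 22)) = 9.434 <-- minimum
d((-20, 17), (6, -14)) = 40.4599
d((-20, 17), (-30, -4)) = 23.2594
d((-11, -15), (-12, 22)) = 37.0135
d((-11, -15), (6, -14)) = 17.0294
d((-11, -15), (-30, -4)) = 21.9545
d((-12, 22), (6, -14)) = 40.2492
d((-12, 22), (-30, -4)) = 31.6228
d((6, -14), (-30, -4)) = 37.3631

Closest pair: (-20, 17) and (-12, 22) with distance 9.434

The closest pair is (-20, 17) and (-12, 22) with Euclidean distance 9.434. For 9 points, brute-force pairwise comparison is shown above. For large n, the divide-and-conquer algorithm (sort by x, recurse on halves, check the dividing strip) achieves O(n log n).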